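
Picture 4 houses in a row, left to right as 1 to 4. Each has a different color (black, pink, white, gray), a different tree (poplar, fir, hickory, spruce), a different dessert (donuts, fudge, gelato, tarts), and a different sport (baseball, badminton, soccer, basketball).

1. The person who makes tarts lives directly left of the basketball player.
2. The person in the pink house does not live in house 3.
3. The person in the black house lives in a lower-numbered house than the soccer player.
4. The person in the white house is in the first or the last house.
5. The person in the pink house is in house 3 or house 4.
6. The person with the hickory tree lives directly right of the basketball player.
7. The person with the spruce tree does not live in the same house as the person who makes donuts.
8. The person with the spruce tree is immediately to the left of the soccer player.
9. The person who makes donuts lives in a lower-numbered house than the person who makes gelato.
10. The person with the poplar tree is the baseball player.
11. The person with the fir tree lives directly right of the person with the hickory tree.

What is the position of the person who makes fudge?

By clue 5, the person in the pink house is in house 4.
The person with the fir tree is in house 4 (clue 11).
Clue 11 places the person with the hickory tree in house 3.
The only color still possible for house 1 is white.
Clue 6 places the basketball player in house 2.
From clue 8, the person with the spruce tree must be in house 2.
By clue 8, the soccer player is in house 3.
That leaves poplar as the tree for house 1.
So house 4 gets badminton for sport.
Clue 1 places the person who makes tarts in house 1.
Clue 3: the person in the black house is in house 2.
House 3's color must be gray (nothing else left).
So house 1 gets baseball for sport.
The person who makes gelato is in house 4 (clue 9).
House 2's dessert must be fudge (nothing else left).
That leaves donuts as the dessert for house 3.
So: house 1 = white/poplar/tarts/baseball, house 2 = black/spruce/fudge/basketball, house 3 = gray/hickory/donuts/soccer, house 4 = pink/fir/gelato/badminton.

2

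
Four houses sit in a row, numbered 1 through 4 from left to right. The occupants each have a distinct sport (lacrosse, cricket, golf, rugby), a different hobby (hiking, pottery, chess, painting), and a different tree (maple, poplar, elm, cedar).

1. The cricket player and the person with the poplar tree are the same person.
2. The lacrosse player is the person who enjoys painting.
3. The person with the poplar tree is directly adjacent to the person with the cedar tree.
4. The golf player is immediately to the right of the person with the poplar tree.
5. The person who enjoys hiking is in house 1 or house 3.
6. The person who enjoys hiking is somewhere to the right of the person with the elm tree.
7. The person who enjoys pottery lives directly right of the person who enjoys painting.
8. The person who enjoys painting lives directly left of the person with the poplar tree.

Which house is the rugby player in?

4

By clue 6, the person who enjoys hiking is in house 3.
From clue 7, the person who enjoys pottery must be in house 2.
The person who enjoys painting is in house 1 (clue 7).
The person with the poplar tree is in house 2 (clue 8).
The only hobby still possible for house 4 is chess.
The only tree still possible for house 1 is elm.
Clue 1 places the cricket player in house 2.
Clue 2: the lacrosse player is in house 1.
Clue 3 places the person with the cedar tree in house 3.
The golf player is in house 3 (clue 4).
So house 4 gets rugby for sport.
So house 4 gets maple for tree.
So: house 1 = lacrosse/painting/elm, house 2 = cricket/pottery/poplar, house 3 = golf/hiking/cedar, house 4 = rugby/chess/maple.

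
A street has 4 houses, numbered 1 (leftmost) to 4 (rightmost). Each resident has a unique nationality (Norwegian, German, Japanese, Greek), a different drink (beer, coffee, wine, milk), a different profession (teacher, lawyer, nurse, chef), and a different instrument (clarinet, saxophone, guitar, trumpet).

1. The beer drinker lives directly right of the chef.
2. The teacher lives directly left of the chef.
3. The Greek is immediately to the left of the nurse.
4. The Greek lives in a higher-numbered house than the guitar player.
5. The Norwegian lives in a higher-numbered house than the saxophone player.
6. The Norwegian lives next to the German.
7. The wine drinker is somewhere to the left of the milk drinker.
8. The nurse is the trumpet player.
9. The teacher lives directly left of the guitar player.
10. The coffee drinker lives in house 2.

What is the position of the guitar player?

The teacher is in house 1 (clue 9).
The guitar player is in house 2 (clue 9).
Clue 10 places the coffee drinker in house 2.
House 1 drink: only wine fits.
From clue 2, the chef must be in house 2.
By clue 4, the Greek is in house 3.
From clue 1, the beer drinker must be in house 3.
From clue 3, the nurse must be in house 4.
The Norwegian is in house 2 (clue 6).
By clue 6, the German is in house 1.
From clue 8, the trumpet player must be in house 4.
The only nationality still possible for house 4 is Japanese.
That leaves milk as the drink for house 4.
House 3 profession: only lawyer fits.
Clue 5 places the saxophone player in house 1.
That leaves clarinet as the instrument for house 3.
So: house 1 = German/wine/teacher/saxophone, house 2 = Norwegian/coffee/chef/guitar, house 3 = Greek/beer/lawyer/clarinet, house 4 = Japanese/milk/nurse/trumpet.

2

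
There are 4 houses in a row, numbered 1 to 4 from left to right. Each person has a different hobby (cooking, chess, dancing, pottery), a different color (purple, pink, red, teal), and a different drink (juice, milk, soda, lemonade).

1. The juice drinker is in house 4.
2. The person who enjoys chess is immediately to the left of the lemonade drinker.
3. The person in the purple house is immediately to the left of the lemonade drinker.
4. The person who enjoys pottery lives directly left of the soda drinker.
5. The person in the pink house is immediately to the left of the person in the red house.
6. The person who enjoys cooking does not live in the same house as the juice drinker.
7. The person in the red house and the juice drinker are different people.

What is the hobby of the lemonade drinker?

pottery

From clue 1, the juice drinker must be in house 4.
House 4 hobby: only dancing fits.
So house 4 gets teal for color.
House 1's drink must be milk (nothing else left).
That leaves cooking as the hobby for house 3.
House 3 color: only red fits.
Clue 5: the person in the pink house is in house 2.
That leaves purple as the color for house 1.
By clue 3, the lemonade drinker is in house 2.
House 3's drink must be soda (nothing else left).
The person who enjoys chess is in house 1 (clue 2).
Clue 4: the person who enjoys pottery is in house 2.
So: house 1 = chess/purple/milk, house 2 = pottery/pink/lemonade, house 3 = cooking/red/soda, house 4 = dancing/teal/juice.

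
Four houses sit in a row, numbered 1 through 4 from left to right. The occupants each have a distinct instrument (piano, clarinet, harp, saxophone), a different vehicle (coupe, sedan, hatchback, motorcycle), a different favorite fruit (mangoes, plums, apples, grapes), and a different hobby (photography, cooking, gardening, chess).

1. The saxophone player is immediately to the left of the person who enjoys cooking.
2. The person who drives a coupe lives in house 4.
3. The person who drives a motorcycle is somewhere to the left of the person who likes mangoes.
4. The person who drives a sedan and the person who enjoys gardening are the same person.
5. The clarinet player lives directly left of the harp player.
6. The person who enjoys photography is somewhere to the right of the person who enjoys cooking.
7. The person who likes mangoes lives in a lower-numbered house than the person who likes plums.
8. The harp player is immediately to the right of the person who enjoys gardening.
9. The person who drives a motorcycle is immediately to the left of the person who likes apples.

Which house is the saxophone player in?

Clue 2 places the person who drives a coupe in house 4.
So house 1 gets grapes for favorite fruit.
House 4's favorite fruit must be plums (nothing else left).
The saxophone player is narrowed to house 1 or 2; consider each.
Placing it in house 2 leads to a contradiction, so it's in house 1.
Clue 1 places the person who enjoys cooking in house 2.
Clue 8 places the harp player in house 4.
Clue 8: the person who enjoys gardening is in house 3.
So house 1 gets chess for hobby.
That leaves photography as the hobby for house 4.
Clue 4 places the person who drives a sedan in house 3.
By clue 5, the clarinet player is in house 3.
The only instrument still possible for house 2 is piano.
The person who drives a hatchback is narrowed to house 1 or 2; consider each.
Placing it in house 1 leads to a contradiction, so it's in house 2.
That leaves motorcycle as the vehicle for house 1.
By clue 9, the person who likes apples is in house 2.
So house 3 gets mangoes for favorite fruit.
So: house 1 = saxophone/motorcycle/grapes/chess, house 2 = piano/hatchback/apples/cooking, house 3 = clarinet/sedan/mangoes/gardening, house 4 = harp/coupe/plums/photography.

1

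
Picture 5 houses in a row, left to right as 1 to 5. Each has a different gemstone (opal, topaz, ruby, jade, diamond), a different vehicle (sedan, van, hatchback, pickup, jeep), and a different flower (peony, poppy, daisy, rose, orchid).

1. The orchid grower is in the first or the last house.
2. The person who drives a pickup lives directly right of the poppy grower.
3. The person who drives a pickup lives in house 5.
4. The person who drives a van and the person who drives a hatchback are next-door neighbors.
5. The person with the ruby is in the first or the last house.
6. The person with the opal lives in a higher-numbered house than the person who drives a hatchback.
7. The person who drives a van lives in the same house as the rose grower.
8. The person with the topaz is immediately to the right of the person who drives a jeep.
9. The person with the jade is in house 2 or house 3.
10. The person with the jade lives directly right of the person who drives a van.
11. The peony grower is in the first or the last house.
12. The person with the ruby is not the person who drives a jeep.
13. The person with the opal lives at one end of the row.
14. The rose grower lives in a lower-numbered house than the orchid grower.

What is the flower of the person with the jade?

The person who drives a pickup is in house 5 (clue 3).
Clue 13: the person with the opal is in house 5.
Clue 14: the orchid grower is in house 5.
The only gemstone still possible for house 1 is ruby.
Clue 2 places the poppy grower in house 4.
House 4's vehicle must be sedan (nothing else left).
So house 1 gets peony for flower.
That leaves rose as the flower for house 2.
House 3's flower must be daisy (nothing else left).
The person who drives a van is in house 2 (clue 7).
Clue 10: the person with the jade is in house 3.
House 2's gemstone must be diamond (nothing else left).
The only gemstone still possible for house 4 is topaz.
The only vehicle still possible for house 1 is hatchback.
House 3's vehicle must be jeep (nothing else left).
So: house 1 = ruby/hatchback/peony, house 2 = diamond/van/rose, house 3 = jade/jeep/daisy, house 4 = topaz/sedan/poppy, house 5 = opal/pickup/orchid.

daisy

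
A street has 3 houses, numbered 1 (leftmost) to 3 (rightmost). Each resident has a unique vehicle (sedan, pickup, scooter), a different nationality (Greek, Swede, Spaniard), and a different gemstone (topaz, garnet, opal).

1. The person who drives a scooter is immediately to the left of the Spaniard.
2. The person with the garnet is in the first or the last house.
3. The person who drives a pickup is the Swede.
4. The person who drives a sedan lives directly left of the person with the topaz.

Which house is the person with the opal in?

House 3 vehicle: only pickup fits.
From clue 3, the Swede must be in house 3.
The only nationality still possible for house 1 is Greek.
That leaves Spaniard as the nationality for house 2.
Clue 1: the person who drives a scooter is in house 1.
The only vehicle still possible for house 2 is sedan.
Clue 4 places the person with the topaz in house 3.
So house 1 gets garnet for gemstone.
House 2's gemstone must be opal (nothing else left).
So: house 1 = scooter/Greek/garnet, house 2 = sedan/Spaniard/opal, house 3 = pickup/Swede/topaz.

2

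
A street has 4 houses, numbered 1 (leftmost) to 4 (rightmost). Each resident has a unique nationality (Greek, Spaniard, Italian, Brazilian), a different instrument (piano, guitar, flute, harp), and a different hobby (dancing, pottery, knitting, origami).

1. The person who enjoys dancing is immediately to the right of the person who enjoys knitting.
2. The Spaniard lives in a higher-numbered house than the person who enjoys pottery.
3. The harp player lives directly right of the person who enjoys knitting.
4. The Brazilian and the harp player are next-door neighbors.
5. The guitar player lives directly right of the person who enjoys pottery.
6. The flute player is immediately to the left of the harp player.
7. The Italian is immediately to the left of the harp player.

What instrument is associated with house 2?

The Italian is narrowed to house 1 or 2 or 3; consider each.
Placing it in house 2 and house 3 leads to a contradiction, so it's in house 1.
Clue 7 places the harp player in house 2.
Clue 3: the person who enjoys knitting is in house 1.
Clue 4 places the Brazilian in house 3.
Clue 6: the flute player is in house 1.
By clue 1, the person who enjoys dancing is in house 2.
From clue 2, the Spaniard must be in house 4.
House 2 nationality: only Greek fits.
House 3's hobby must be pottery (nothing else left).
House 4's hobby must be origami (nothing else left).
From clue 5, the guitar player must be in house 4.
So house 3 gets piano for instrument.
So: house 1 = Italian/flute/knitting, house 2 = Greek/harp/dancing, house 3 = Brazilian/piano/pottery, house 4 = Spaniard/guitar/origami.

harp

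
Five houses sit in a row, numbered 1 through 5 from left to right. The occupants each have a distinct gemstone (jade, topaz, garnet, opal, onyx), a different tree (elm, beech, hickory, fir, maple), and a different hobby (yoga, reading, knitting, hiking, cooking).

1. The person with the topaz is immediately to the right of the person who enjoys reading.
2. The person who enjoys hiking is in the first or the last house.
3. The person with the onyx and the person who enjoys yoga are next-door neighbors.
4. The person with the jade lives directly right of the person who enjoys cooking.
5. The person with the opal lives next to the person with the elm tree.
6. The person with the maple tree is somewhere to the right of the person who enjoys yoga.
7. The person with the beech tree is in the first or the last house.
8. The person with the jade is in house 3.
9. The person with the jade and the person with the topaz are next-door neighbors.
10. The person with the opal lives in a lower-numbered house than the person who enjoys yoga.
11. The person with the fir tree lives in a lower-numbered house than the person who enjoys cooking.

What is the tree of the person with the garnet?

beech

By clue 8, the person with the jade is in house 3.
From clue 4, the person who enjoys cooking must be in house 2.
Clue 11 places the person with the fir tree in house 1.
House 4's tree must be maple (nothing else left).
House 5 tree: only beech fits.
Clue 6: the person who enjoys yoga is in house 3.
The only hobby still possible for house 1 is reading.
House 4 hobby: only knitting fits.
That leaves hiking as the hobby for house 5.
Clue 1: the person with the topaz is in house 2.
So house 1 gets opal for gemstone.
House 4 gemstone: only onyx fits.
The only gemstone still possible for house 5 is garnet.
Clue 5: the person with the elm tree is in house 2.
That leaves hickory as the tree for house 3.
So: house 1 = opal/fir/reading, house 2 = topaz/elm/cooking, house 3 = jade/hickory/yoga, house 4 = onyx/maple/knitting, house 5 = garnet/beech/hiking.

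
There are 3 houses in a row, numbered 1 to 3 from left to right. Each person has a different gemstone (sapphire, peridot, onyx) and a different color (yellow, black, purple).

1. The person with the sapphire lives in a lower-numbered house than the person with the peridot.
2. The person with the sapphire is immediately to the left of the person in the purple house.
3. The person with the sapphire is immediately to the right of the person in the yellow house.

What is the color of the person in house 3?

From clue 3, the person with the sapphire must be in house 2.
By clue 3, the person in the yellow house is in house 1.
The only gemstone still possible for house 1 is onyx.
The only gemstone still possible for house 3 is peridot.
By clue 2, the person in the purple house is in house 3.
House 2's color must be black (nothing else left).
So: house 1 = onyx/yellow, house 2 = sapphire/black, house 3 = peridot/purple.

purple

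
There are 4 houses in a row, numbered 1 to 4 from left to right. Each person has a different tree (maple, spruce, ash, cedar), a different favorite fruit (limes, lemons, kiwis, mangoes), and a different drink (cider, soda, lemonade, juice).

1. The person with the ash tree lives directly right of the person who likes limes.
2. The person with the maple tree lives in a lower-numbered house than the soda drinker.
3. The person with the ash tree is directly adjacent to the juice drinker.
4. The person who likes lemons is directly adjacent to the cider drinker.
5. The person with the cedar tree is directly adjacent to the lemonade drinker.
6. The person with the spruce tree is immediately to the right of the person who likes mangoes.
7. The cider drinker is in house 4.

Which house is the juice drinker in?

1

From clue 7, the cider drinker must be in house 4.
From clue 4, the person who likes lemons must be in house 3.
House 4 favorite fruit: only kiwis fits.
House 4 tree: only cedar fits.
The lemonade drinker is in house 3 (clue 5).
House 1 tree: only maple fits.
So house 1 gets juice for drink.
House 2's drink must be soda (nothing else left).
By clue 3, the person with the ash tree is in house 2.
So house 3 gets spruce for tree.
Clue 1: the person who likes limes is in house 1.
Clue 6: the person who likes mangoes is in house 2.
So: house 1 = maple/limes/juice, house 2 = ash/mangoes/soda, house 3 = spruce/lemons/lemonade, house 4 = cedar/kiwis/cider.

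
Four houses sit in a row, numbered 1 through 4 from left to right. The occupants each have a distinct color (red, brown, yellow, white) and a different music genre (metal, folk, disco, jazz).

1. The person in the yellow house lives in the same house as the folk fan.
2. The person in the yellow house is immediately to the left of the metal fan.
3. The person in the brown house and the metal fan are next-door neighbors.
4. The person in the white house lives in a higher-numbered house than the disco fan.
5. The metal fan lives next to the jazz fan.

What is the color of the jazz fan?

brown

The person in the white house is narrowed to house 2 or 3 or 4; consider each.
Placing it in house 2 and house 4 leads to a contradiction, so it's in house 3.
House 4's music genre must be jazz (nothing else left).
Clue 5 places the metal fan in house 3.
Clue 2: the person in the yellow house is in house 2.
House 1 color: only red fits.
That leaves brown as the color for house 4.
Clue 1 places the folk fan in house 2.
So house 1 gets disco for music genre.
So: house 1 = red/disco, house 2 = yellow/folk, house 3 = white/metal, house 4 = brown/jazz.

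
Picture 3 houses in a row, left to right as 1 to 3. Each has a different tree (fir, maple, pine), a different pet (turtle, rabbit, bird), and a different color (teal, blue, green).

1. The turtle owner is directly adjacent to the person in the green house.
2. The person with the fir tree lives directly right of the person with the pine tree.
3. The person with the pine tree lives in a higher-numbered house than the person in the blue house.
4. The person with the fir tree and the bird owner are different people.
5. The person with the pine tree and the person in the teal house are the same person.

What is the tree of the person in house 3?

fir

Clue 3 places the person with the pine tree in house 2.
The person in the blue house is in house 1 (clue 3).
By clue 5, the person in the teal house is in house 2.
House 1's tree must be maple (nothing else left).
The only tree still possible for house 3 is fir.
House 3's color must be green (nothing else left).
From clue 1, the turtle owner must be in house 2.
That leaves bird as the pet for house 1.
House 3's pet must be rabbit (nothing else left).
So: house 1 = maple/bird/blue, house 2 = pine/turtle/teal, house 3 = fir/rabbit/green.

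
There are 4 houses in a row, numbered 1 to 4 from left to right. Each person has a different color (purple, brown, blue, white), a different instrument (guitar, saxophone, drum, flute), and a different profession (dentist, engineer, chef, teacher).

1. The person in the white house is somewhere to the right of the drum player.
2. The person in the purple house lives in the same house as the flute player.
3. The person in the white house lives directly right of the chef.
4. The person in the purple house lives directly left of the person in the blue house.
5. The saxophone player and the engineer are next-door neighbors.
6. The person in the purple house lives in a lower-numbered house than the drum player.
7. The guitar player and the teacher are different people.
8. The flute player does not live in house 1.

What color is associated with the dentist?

white

By clue 2, the person in the purple house is in house 2.
The flute player is in house 2 (clue 2).
Clue 4: the person in the blue house is in house 3.
The drum player is in house 3 (clue 6).
The only color still possible for house 1 is brown.
The only color still possible for house 4 is white.
Clue 3 places the chef in house 3.
Clue 5 places the saxophone player in house 1.
The only instrument still possible for house 4 is guitar.
So house 2 gets engineer for profession.
Clue 7: the teacher is in house 1.
The only profession still possible for house 4 is dentist.
So: house 1 = brown/saxophone/teacher, house 2 = purple/flute/engineer, house 3 = blue/drum/chef, house 4 = white/guitar/dentist.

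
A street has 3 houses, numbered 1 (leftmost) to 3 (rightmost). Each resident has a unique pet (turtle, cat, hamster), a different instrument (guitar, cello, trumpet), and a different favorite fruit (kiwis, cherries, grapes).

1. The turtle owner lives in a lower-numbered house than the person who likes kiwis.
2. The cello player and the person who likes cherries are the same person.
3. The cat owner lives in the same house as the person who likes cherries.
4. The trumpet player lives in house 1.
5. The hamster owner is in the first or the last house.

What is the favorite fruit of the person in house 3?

kiwis

By clue 4, the trumpet player is in house 1.
The only favorite fruit still possible for house 1 is grapes.
The cat owner is narrowed to house 2 or 3; consider each.
Placing it in house 3 leads to a contradiction, so it's in house 2.
By clue 3, the person who likes cherries is in house 2.
The only pet still possible for house 3 is hamster.
So house 3 gets kiwis for favorite fruit.
The cello player is in house 2 (clue 2).
House 1 pet: only turtle fits.
House 3 instrument: only guitar fits.
So: house 1 = turtle/trumpet/grapes, house 2 = cat/cello/cherries, house 3 = hamster/guitar/kiwis.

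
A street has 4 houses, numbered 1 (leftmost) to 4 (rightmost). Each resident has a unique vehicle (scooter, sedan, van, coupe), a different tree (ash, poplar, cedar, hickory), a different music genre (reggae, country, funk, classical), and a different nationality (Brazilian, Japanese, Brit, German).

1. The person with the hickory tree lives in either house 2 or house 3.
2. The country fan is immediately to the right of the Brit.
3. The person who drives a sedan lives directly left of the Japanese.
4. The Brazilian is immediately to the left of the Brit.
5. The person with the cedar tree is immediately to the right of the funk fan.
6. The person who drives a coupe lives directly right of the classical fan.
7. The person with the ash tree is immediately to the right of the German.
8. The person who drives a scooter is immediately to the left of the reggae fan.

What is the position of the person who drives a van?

The only tree still possible for house 1 is poplar.
That leaves Japanese as the nationality for house 4.
The person who drives a sedan is in house 3 (clue 3).
That leaves country as the music genre for house 4.
From clue 2, the Brit must be in house 3.
Clue 4: the Brazilian is in house 2.
So house 1 gets German for nationality.
By clue 7, the person with the ash tree is in house 2.
House 3 tree: only hickory fits.
The only tree still possible for house 4 is cedar.
The funk fan is in house 3 (clue 5).
The only music genre still possible for house 1 is classical.
House 2's music genre must be reggae (nothing else left).
Clue 6 places the person who drives a coupe in house 2.
Clue 8: the person who drives a scooter is in house 1.
House 4's vehicle must be van (nothing else left).
So: house 1 = scooter/poplar/classical/German, house 2 = coupe/ash/reggae/Brazilian, house 3 = sedan/hickory/funk/Brit, house 4 = van/cedar/country/Japanese.

4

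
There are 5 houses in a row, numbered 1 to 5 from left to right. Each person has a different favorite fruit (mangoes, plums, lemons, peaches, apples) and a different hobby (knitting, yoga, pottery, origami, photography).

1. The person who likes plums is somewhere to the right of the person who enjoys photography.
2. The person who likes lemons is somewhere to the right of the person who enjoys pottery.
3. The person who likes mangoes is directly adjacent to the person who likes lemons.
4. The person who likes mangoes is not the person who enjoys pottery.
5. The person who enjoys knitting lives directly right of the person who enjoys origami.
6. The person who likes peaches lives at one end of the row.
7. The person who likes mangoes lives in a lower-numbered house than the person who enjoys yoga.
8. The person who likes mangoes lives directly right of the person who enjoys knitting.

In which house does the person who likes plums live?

House 5 hobby: only yoga fits.
The person who likes mangoes is narrowed to house 3 or 4; consider each.
Placing it in house 3 leads to a contradiction, so it's in house 4.
The person who enjoys knitting is in house 3 (clue 8).
That leaves photography as the hobby for house 4.
Clue 1: the person who likes plums is in house 5.
By clue 5, the person who enjoys origami is in house 2.
So house 1 gets peaches for favorite fruit.
House 2's favorite fruit must be apples (nothing else left).
House 3 favorite fruit: only lemons fits.
The only hobby still possible for house 1 is pottery.
So: house 1 = peaches/pottery, house 2 = apples/origami, house 3 = lemons/knitting, house 4 = mangoes/photography, house 5 = plums/yoga.

5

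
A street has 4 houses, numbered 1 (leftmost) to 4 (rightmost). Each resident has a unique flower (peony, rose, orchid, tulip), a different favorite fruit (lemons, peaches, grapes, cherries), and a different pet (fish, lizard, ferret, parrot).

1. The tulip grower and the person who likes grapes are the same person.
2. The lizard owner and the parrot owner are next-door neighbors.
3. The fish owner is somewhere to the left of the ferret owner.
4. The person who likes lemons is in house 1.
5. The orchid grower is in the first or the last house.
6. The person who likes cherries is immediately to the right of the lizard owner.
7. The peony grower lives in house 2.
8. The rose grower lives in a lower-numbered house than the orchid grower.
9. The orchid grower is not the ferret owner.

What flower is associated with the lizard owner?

tulip

The person who likes lemons is in house 1 (clue 4).
By clue 7, the peony grower is in house 2.
From clue 8, the orchid grower must be in house 4.
House 4's pet must be parrot (nothing else left).
From clue 1, the tulip grower must be in house 3.
From clue 1, the person who likes grapes must be in house 3.
Clue 2: the lizard owner is in house 3.
Clue 6: the person who likes cherries is in house 4.
House 1's flower must be rose (nothing else left).
So house 2 gets peaches for favorite fruit.
The only pet still possible for house 1 is fish.
House 2's pet must be ferret (nothing else left).
So: house 1 = rose/lemons/fish, house 2 = peony/peaches/ferret, house 3 = tulip/grapes/lizard, house 4 = orchid/cherries/parrot.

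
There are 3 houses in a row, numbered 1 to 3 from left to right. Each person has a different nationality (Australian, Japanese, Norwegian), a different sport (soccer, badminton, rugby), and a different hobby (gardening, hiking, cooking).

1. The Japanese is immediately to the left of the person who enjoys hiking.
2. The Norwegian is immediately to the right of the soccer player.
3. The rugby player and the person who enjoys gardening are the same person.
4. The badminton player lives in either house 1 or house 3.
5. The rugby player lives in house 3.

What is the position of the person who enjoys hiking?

2

By clue 5, the rugby player is in house 3.
That leaves soccer as the sport for house 2.
By clue 2, the Norwegian is in house 3.
By clue 3, the person who enjoys gardening is in house 3.
That leaves badminton as the sport for house 1.
House 1's hobby must be cooking (nothing else left).
That leaves hiking as the hobby for house 2.
By clue 1, the Japanese is in house 1.
House 2 nationality: only Australian fits.
So: house 1 = Japanese/badminton/cooking, house 2 = Australian/soccer/hiking, house 3 = Norwegian/rugby/gardening.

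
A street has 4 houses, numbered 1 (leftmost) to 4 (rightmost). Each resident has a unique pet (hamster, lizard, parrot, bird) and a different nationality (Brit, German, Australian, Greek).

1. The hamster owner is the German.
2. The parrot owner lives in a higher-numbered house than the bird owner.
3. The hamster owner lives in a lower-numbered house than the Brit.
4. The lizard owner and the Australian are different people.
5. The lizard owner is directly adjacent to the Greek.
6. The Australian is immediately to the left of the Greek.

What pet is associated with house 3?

The bird owner is narrowed to house 1 or 2 or 3; consider each.
Placing it in house 1 and house 3 leads to a contradiction, so it's in house 2.
The hamster owner is narrowed to house 1 or 3; consider each.
Placing it in house 3 leads to a contradiction, so it's in house 1.
The German is in house 1 (clue 1).
The lizard owner is narrowed to house 3 or 4; consider each.
Placing it in house 3 leads to a contradiction, so it's in house 4.
Clue 5 places the Greek in house 3.
Clue 6 places the Australian in house 2.
House 3 pet: only parrot fits.
The only nationality still possible for house 4 is Brit.
So: house 1 = hamster/German, house 2 = bird/Australian, house 3 = parrot/Greek, house 4 = lizard/Brit.

parrot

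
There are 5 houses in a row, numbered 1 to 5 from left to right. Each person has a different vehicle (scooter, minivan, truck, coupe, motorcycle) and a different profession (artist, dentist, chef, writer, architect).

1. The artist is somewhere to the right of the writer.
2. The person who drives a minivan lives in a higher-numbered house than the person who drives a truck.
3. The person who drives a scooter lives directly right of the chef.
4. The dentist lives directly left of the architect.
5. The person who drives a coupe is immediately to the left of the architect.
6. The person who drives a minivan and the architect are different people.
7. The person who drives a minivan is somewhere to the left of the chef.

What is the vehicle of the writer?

minivan

The person who drives a minivan is narrowed to house 2 or 3; consider each.
Placing it in house 2 leads to a contradiction, so it's in house 3.
By clue 7, the chef is in house 4.
The person who drives a scooter is in house 5 (clue 3).
Clue 4 places the dentist in house 1.
Clue 4: the architect is in house 2.
Clue 5 places the person who drives a coupe in house 1.
House 4's vehicle must be motorcycle (nothing else left).
The only profession still possible for house 5 is artist.
So house 2 gets truck for vehicle.
House 3's profession must be writer (nothing else left).
So: house 1 = coupe/dentist, house 2 = truck/architect, house 3 = minivan/writer, house 4 = motorcycle/chef, house 5 = scooter/artist.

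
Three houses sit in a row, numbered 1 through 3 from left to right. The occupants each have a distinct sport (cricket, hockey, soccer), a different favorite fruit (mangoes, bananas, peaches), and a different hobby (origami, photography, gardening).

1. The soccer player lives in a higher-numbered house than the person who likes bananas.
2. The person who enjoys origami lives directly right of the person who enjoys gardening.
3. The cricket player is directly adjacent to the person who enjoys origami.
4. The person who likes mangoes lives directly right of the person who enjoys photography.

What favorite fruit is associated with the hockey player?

So house 3 gets origami for hobby.
The person who enjoys gardening is in house 2 (clue 2).
From clue 3, the cricket player must be in house 2.
That leaves hockey as the sport for house 1.
That leaves soccer as the sport for house 3.
House 1's hobby must be photography (nothing else left).
Clue 4: the person who likes mangoes is in house 2.
That leaves bananas as the favorite fruit for house 1.
That leaves peaches as the favorite fruit for house 3.
So: house 1 = hockey/bananas/photography, house 2 = cricket/mangoes/gardening, house 3 = soccer/peaches/origami.

bananas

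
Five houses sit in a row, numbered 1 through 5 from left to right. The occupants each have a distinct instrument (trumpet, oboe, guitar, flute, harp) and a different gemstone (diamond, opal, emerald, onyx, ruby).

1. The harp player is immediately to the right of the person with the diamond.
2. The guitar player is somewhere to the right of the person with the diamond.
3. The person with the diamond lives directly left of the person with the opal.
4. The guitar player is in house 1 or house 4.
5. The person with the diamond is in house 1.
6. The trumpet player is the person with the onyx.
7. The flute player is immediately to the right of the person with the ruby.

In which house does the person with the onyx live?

Clue 4 places the guitar player in house 4.
Clue 5: the person with the diamond is in house 1.
By clue 1, the harp player is in house 2.
Clue 3: the person with the opal is in house 2.
That leaves oboe as the instrument for house 1.
That leaves ruby as the gemstone for house 4.
Clue 7: the flute player is in house 5.
The only instrument still possible for house 3 is trumpet.
From clue 6, the person with the onyx must be in house 3.
House 5 gemstone: only emerald fits.
So: house 1 = oboe/diamond, house 2 = harp/opal, house 3 = trumpet/onyx, house 4 = guitar/ruby, house 5 = flute/emerald.

3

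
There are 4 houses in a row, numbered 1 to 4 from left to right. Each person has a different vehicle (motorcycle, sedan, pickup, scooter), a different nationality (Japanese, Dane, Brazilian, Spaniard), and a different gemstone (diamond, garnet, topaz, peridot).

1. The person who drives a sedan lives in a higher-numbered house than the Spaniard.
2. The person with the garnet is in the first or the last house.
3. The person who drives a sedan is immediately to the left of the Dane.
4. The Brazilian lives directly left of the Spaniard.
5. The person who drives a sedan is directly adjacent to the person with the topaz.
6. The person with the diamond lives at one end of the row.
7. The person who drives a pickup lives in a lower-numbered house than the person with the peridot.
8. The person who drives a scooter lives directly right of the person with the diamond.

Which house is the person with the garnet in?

4

Clue 8: the person who drives a scooter is in house 2.
Clue 8: the person with the diamond is in house 1.
The only vehicle still possible for house 4 is motorcycle.
The only gemstone still possible for house 4 is garnet.
Clue 1: the Spaniard is in house 2.
Clue 3: the Dane is in house 4.
By clue 4, the Brazilian is in house 1.
The person with the topaz is in house 2 (clue 5).
By clue 7, the person who drives a pickup is in house 1.
The only vehicle still possible for house 3 is sedan.
That leaves Japanese as the nationality for house 3.
That leaves peridot as the gemstone for house 3.
So: house 1 = pickup/Brazilian/diamond, house 2 = scooter/Spaniard/topaz, house 3 = sedan/Japanese/peridot, house 4 = motorcycle/Dane/garnet.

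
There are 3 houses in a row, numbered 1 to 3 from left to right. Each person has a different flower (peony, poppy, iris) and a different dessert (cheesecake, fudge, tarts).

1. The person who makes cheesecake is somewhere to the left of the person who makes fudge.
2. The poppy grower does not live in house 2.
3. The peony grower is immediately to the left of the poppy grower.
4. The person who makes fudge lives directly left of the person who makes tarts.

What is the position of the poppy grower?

3

By clue 3, the peony grower is in house 2.
Clue 3 places the poppy grower in house 3.
Clue 4: the person who makes fudge is in house 2.
Clue 4: the person who makes tarts is in house 3.
So house 1 gets iris for flower.
That leaves cheesecake as the dessert for house 1.
So: house 1 = iris/cheesecake, house 2 = peony/fudge, house 3 = poppy/tarts.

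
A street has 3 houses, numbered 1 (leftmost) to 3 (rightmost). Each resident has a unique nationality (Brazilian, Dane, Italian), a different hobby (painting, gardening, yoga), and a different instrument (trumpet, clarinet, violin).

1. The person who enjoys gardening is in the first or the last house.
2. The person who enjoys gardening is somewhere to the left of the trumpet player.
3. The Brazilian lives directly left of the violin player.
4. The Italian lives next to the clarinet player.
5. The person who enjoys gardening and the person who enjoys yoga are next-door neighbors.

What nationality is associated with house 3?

Dane

Clue 2 places the person who enjoys gardening in house 1.
Clue 5: the person who enjoys yoga is in house 2.
That leaves painting as the hobby for house 3.
That leaves clarinet as the instrument for house 1.
Clue 4: the Italian is in house 2.
House 3 nationality: only Dane fits.
Clue 3: the violin player is in house 2.
The only nationality still possible for house 1 is Brazilian.
The only instrument still possible for house 3 is trumpet.
So: house 1 = Brazilian/gardening/clarinet, house 2 = Italian/yoga/violin, house 3 = Dane/painting/trumpet.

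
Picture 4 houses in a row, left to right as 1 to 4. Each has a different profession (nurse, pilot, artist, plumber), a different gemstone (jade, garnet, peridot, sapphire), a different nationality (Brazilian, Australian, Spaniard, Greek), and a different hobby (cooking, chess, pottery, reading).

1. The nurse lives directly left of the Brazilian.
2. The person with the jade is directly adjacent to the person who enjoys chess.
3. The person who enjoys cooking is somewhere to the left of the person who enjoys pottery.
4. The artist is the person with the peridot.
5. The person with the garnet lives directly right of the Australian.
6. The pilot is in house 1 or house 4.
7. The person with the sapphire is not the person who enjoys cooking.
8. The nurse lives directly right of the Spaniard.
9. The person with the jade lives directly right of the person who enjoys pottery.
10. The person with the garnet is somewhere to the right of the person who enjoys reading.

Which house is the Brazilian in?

4

That leaves chess as the hobby for house 4.
By clue 2, the person with the jade is in house 3.
The person who enjoys pottery is in house 2 (clue 9).
House 3 hobby: only reading fits.
From clue 10, the person with the garnet must be in house 4.
So house 1 gets peridot for gemstone.
House 2 gemstone: only sapphire fits.
House 1 hobby: only cooking fits.
From clue 4, the artist must be in house 1.
Clue 5 places the Australian in house 3.
From clue 1, the nurse must be in house 3.
By clue 8, the Spaniard is in house 2.
House 2 profession: only plumber fits.
House 4's profession must be pilot (nothing else left).
So house 1 gets Greek for nationality.
House 4 nationality: only Brazilian fits.
So: house 1 = artist/peridot/Greek/cooking, house 2 = plumber/sapphire/Spaniard/pottery, house 3 = nurse/jade/Australian/reading, house 4 = pilot/garnet/Brazilian/chess.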